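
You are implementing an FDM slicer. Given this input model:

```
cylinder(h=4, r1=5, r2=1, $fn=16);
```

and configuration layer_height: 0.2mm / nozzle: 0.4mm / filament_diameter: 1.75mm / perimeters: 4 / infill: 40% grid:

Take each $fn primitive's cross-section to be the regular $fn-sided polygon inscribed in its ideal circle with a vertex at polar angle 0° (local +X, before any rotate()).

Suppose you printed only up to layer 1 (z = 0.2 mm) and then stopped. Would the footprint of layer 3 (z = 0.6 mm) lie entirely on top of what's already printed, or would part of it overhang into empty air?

Compare the two slices. At z = 0.2: the cone (r1=5→r2=1) has section circumradius 4.800 here — a regular 16-gon (area = (16/2)·4.800²·sin(360°/16) = 70.54 mm²). At z = 0.6: the cone: at t=0.150 of its height the radius interpolates to r₁+(r₂−r₁)t = 4.400, giving a regular 16-gon of that circumradius (area = (16/2)·4.400²·sin(360°/16) = 59.27 mm²). Checking containment: the cross-section at z = 0.6 is a subset of the cross-section at z = 0.2.

entirely on top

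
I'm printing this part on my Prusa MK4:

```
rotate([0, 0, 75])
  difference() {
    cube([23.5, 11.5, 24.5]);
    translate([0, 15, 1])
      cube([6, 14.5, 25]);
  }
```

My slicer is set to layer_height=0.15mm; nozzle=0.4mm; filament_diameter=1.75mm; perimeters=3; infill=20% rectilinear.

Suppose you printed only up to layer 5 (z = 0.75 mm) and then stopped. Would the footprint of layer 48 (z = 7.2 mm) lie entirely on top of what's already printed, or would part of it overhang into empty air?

entirely on top

Compare the two slices. At z = 0.75: the 23.5×11.5 cube contributes its full rectangle (area 270.25 mm²); the cube at (0, 15) is not intersected at this z (z outside [1, 26]); Taking the first minus the rest: none of the subtracted shapes is present at this height, so the 23.5×11.5 cube is unchanged — area = 270.25 mm²; (whole slice rotated 75° about Z — lengths, areas and connectivity unchanged). At z = 7.2: the cube (footprint 23.5×11.5) is included at this height (area 270.25 mm²); the cube at (0, 15) is present — its section is the full 6×14.5 rectangle (area 87.00 mm²); After the difference (first − rest): starting from the 23.5×11.5 cube (270.25 mm²), the 6×14.5 cube at (0, 15) misses the remaining region (no effect) — area = 270.25 mm²; (whole slice rotated 75° about Z — lengths, areas and connectivity unchanged). Checking containment: the cross-section at z = 7.2 is a subset of the cross-section at z = 0.75.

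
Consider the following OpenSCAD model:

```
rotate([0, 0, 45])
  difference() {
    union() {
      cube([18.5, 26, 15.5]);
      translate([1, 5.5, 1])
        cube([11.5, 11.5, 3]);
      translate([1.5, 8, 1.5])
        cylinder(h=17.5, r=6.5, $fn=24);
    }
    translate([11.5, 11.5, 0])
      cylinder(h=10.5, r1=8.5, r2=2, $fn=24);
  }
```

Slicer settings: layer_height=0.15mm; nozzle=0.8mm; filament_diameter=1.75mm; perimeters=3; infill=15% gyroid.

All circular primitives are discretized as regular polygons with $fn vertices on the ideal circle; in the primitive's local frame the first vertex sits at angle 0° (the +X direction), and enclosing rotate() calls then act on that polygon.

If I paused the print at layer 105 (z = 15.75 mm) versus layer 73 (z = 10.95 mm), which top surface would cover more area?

Layer 105 (z = 15.75): the cube does not reach this height (z outside [0, 15.5]); the cube at (1, 5.5) is not intersected at this z (z outside [1, 4]); the r=6.5 cylinder at (1.5, 8) gives a regular 24-gon of circumradius 6.5 (constant along its height) (area = (24/2)·6.500²·sin(360°/24) = 131.22 mm²); Combining (union): only the r=6.5 cylinder at (1.5, 8) is present, so the union is just that shape — area = 131.22 mm²; the cone at (11.5, 11.5) is not intersected at this z (z outside [0, 10.5]); Taking the first minus the rest: none of the subtracted shapes is present at this height, so that combined region is unchanged — area = 131.22 mm²; (rotated 45° about Z; rotation is an isometry so areas/perimeters/island counts are preserved). So its area = 131.22 mm². Layer 73 (z = 10.95): the 18.5×26 cube contributes its full rectangle (area 481.00 mm²); the cube at (1, 5.5) does not reach this height (z outside [1, 4]); the r=6.5 cylinder at (1.5, 8) contributes a regular 24-gon of circumradius 6.5 (area = (24/2)·6.500²·sin(360°/24) = 131.22 mm²); Merging all regions: the regions partially overlap — summed areas 612.22 mm² minus the doubly-counted overlap 84.81 mm² gives 527.41 mm² — area = 527.41 mm²; the cone at (11.5, 11.5) is not intersected at this z (z outside [0, 10.5]); After the difference (first − rest): none of the subtracted shapes is present at this height, so the result so far is unchanged — area = 527.41 mm²; (whole slice rotated 45° about Z — lengths, areas and connectivity unchanged). So its area = 527.41 mm². Layer 73 is larger (527.41 vs 131.22 mm²).

layer 73 (z = 10.95 mm)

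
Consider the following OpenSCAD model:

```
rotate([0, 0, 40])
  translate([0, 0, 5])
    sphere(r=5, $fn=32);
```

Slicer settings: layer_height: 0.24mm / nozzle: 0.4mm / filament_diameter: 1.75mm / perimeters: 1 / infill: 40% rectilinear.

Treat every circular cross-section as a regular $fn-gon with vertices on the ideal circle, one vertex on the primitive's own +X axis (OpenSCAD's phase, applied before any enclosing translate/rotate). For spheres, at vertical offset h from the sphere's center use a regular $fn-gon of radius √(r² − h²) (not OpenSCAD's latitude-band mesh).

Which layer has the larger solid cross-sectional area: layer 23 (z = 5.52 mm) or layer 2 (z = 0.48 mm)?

Layer 23 (z = 5.52): the sphere: section is a regular 32-gon, circumradius = √(r²−h²) = √(5²−0.52²) = 4.973 (area = (32/2)·4.973²·sin(360°/32) = 77.19 mm²); (rotated 40° about Z; rotation is an isometry so areas/perimeters/island counts are preserved). So its area = 77.19 mm². Layer 2 (z = 0.48): the r=5 sphere slices to a regular 32-gon of circumradius 2.138 (√(r²−h²) with h=4.52 from center) (area = (32/2)·2.138²·sin(360°/32) = 14.26 mm²); (whole slice rotated 40° about Z — lengths, areas and connectivity unchanged). So its area = 14.26 mm². Layer 23 is larger (77.19 vs 14.26 mm²).

layer 23 (z = 5.52 mm)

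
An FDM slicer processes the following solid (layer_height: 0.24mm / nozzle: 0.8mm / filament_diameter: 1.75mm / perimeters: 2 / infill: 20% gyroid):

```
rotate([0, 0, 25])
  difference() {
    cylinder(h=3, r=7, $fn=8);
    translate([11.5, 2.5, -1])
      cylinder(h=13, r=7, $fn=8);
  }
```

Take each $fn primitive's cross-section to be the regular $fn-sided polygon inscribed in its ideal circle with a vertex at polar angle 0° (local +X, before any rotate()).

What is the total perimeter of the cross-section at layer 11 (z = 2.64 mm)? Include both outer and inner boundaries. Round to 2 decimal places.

At z = 2.64 mm: the r=7 cylinder contributes a regular 8-gon of circumradius 7 (perimeter = 2·8·7.000·sin(180°/8) = 42.86 mm); the cylinder at (11.5, 2.5): section is a regular 8-gon, circumradius r=7 (perimeter = 2·8·7.000·sin(180°/8) = 42.86 mm); Subtracting the remaining from the first: starting from the r=7 cylinder, the r=7 cylinder at (11.5, 2.5) partially overlaps it — only the 6.25 mm² overlap (of its 138.59 mm²) is removed, clipping the outline — boundary = 42.86 mm; (whole slice rotated 25° about Z — lengths, areas and connectivity unchanged). Overall, the cross-section is a single solid region. Total boundary length (outer) = 42.86 mm.

42.86 mm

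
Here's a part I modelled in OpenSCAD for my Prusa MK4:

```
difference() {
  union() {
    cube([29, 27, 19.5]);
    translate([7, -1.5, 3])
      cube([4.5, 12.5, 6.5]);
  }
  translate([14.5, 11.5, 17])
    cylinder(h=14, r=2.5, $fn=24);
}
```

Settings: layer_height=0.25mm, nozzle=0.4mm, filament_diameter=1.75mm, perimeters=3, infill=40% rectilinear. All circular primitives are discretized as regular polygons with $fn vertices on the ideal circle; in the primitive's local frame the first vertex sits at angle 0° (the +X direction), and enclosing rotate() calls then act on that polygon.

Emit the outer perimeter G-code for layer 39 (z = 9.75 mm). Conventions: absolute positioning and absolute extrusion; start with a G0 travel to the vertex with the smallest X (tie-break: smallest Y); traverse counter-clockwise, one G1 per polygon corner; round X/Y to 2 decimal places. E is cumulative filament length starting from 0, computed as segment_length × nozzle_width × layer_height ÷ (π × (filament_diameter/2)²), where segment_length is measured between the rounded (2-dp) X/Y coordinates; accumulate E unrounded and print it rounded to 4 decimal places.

At z = 9.75 mm: the cube (footprint 29×27) is included at this height; the cube at (7, -1.5) does not reach this height (z outside [3, 9.5]); Combining (union): only the 29×27 cube is present, so the union is just that shape — 1 connected region; the cylinder at (14.5, 11.5) is not intersected at this z (z outside [17, 31]); After the difference (first − rest): none of the subtracted shapes is present at this height, so the result so far is unchanged — 1 connected region. The outline is a single polygon with 4 vertices. Extrusion per mm of travel: 0.4 × 0.25 / (π × 0.875²) = 0.041575. Accumulating E over each segment gives final E = 4.6564.

G0 X0.00 Y0.00 Z9.75
G1 X29.00 Y0.00 E1.2057
G1 X29.00 Y27.00 E2.3282
G1 X0.00 Y27.00 E3.5339
G1 X0.00 Y0.00 E4.6564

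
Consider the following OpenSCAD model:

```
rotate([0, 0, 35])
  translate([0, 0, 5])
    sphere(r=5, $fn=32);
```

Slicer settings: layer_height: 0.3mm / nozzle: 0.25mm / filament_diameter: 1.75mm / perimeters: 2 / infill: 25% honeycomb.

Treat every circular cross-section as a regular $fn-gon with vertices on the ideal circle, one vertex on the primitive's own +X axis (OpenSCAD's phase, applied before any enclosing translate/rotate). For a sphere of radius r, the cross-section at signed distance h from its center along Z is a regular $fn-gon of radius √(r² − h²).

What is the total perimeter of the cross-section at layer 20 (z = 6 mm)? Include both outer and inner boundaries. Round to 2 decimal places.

At z = 6 mm: the r=5 sphere slices to a regular 32-gon of circumradius 4.899 (√(r²−h²) with h=1 from center) (perimeter = 2·32·4.899·sin(180°/32) = 30.73 mm); (rotated 35° about Z; rotation is an isometry so areas/perimeters/island counts are preserved). Overall, the cross-section is a single solid region. Total boundary length (outer) = 30.73 mm.

30.73 mm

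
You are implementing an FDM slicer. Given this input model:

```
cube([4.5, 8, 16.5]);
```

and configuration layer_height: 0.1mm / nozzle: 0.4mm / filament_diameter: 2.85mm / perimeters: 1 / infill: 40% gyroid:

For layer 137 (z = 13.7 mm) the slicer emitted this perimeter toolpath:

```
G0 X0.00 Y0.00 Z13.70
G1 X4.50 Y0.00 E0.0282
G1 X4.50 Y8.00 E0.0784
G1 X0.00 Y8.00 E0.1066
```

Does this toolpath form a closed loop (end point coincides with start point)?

no

Start point (G0): (0.00, 0.00). End point (last G1): the path does not return to the start — open.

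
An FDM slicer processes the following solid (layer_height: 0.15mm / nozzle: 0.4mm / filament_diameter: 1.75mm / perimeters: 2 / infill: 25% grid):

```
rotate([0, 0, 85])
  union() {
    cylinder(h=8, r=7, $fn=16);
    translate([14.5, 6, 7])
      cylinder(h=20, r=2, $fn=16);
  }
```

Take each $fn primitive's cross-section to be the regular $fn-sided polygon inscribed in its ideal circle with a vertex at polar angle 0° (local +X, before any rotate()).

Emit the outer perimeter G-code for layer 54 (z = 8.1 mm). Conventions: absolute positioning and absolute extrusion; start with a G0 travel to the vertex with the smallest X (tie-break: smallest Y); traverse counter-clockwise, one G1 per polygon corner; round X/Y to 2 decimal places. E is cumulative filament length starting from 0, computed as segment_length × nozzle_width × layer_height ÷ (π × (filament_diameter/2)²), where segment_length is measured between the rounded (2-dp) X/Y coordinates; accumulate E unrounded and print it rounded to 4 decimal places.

G0 X-6.71 Y15.14 Z8.10
G1 X-6.62 Y14.37 E0.0193
G1 X-6.25 Y13.68 E0.0389
G1 X-5.64 Y13.19 E0.0584
G1 X-4.89 Y12.98 E0.0778
G1 X-4.11 Y13.06 E0.0974
G1 X-3.43 Y13.44 E0.1168
G1 X-2.94 Y14.04 E0.1361
G1 X-2.72 Y14.79 E0.1556
G1 X-2.81 Y15.57 E0.1752
G1 X-3.18 Y16.25 E0.1945
G1 X-3.79 Y16.74 E0.2140
G1 X-4.54 Y16.96 E0.2335
G1 X-5.31 Y16.88 E0.2529
G1 X-6.00 Y16.50 E0.2725
G1 X-6.49 Y15.89 E0.2920
G1 X-6.71 Y15.14 E0.3115

At z = 8.1 mm: the cylinder is not intersected at this z (z outside [0, 8]); the r=2 cylinder at (14.5, 6) gives a regular 16-gon of circumradius 2 (constant along its height); Taking the union: only the r=2 cylinder at (14.5, 6) is present, so the union is just that shape — 1 connected region; (rotated 85° about Z; rotation is an isometry so areas/perimeters/island counts are preserved). The outline is a single polygon with 16 vertices. Extrusion per mm of travel: 0.4 × 0.15 / (π × 0.875²) = 0.024945. Accumulating E over each segment gives final E = 0.3115.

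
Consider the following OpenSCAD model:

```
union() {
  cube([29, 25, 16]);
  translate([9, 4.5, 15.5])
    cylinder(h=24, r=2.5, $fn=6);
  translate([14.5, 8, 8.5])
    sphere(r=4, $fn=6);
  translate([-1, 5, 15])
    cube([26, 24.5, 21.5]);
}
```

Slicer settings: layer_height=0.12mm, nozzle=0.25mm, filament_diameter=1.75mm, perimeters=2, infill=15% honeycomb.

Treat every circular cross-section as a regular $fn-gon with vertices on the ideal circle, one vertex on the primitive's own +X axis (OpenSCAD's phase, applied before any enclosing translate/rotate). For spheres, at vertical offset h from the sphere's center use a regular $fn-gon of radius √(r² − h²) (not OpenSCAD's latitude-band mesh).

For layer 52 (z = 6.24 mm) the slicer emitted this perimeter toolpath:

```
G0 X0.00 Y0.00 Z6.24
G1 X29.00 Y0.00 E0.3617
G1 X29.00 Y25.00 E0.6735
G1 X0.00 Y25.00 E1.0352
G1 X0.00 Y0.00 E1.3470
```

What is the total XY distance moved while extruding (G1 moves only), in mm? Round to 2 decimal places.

108.00 mm

Sum the Euclidean lengths of each G1 segment: total = 108.00 mm.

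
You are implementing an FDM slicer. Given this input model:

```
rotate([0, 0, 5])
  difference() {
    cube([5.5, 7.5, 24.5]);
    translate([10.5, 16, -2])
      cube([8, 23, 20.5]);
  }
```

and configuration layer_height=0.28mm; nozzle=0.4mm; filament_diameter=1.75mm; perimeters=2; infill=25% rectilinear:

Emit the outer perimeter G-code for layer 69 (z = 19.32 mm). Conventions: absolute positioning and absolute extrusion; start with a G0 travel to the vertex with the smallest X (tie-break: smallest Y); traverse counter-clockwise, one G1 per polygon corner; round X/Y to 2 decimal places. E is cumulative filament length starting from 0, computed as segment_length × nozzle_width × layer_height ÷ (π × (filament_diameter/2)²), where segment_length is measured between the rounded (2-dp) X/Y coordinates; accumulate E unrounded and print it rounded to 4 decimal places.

G0 X-0.65 Y7.47 Z19.32
G1 X0.00 Y0.00 E0.3491
G1 X5.48 Y0.48 E0.6053
G1 X4.83 Y7.95 E0.9544
G1 X-0.65 Y7.47 E1.2106

At z = 19.32 mm: the cube is present — its section is the full 5.5×7.5 rectangle; the cube at (10.5, 16) is absent (z outside [-2, 18.5]); Taking the first minus the rest: none of the subtracted shapes is present at this height, so the 5.5×7.5 cube is unchanged — 1 connected region; (rotated 5° about Z; rotation is an isometry so areas/perimeters/island counts are preserved). The outline is a single polygon with 4 vertices. Extrusion per mm of travel: 0.4 × 0.28 / (π × 0.875²) = 0.046564. Accumulating E over each segment gives final E = 1.2106.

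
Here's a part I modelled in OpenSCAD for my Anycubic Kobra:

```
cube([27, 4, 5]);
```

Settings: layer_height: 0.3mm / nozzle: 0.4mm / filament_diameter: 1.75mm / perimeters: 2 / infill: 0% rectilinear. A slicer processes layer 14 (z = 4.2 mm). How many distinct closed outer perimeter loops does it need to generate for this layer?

1

At z = 4.2 mm: the 27×4 cube contributes its full rectangle. The result has 1 disconnected region.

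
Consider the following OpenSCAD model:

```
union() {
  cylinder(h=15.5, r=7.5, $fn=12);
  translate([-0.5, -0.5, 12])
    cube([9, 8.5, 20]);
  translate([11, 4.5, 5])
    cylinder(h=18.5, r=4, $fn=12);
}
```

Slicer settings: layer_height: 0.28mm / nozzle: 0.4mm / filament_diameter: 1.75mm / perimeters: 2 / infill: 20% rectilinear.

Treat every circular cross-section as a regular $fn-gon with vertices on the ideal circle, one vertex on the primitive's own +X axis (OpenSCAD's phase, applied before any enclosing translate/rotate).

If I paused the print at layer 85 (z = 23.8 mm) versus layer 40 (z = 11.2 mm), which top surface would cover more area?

Layer 85 (z = 23.8): the cylinder does not reach this height (z outside [0, 15.5]); the 9×8.5 cube at (-0.5, -0.5) contributes its full rectangle (area 76.50 mm²); the cylinder at (11, 4.5) is not intersected at this z (z outside [5, 23.5]); Merging all regions: only the 9×8.5 cube at (-0.5, -0.5) is present, so the union is just that shape — area = 76.50 mm². So its area = 76.50 mm². Layer 40 (z = 11.2): the r=7.5 cylinder gives a regular 12-gon of circumradius 7.5 (constant along its height) (area = (12/2)·7.500²·sin(360°/12) = 168.75 mm²); the cube at (-0.5, -0.5) is absent (z outside [12, 32]); the cylinder at (11, 4.5): section is a regular 12-gon, circumradius r=4 (area = (12/2)·4.000²·sin(360°/12) = 48.00 mm²); Combining (union): the 2 present regions are separate (no shared area or edge), so areas and boundary lengths simply add and each stays a separate island — area = 216.75 mm². So its area = 216.75 mm². Layer 40 is larger (216.75 vs 76.50 mm²).

layer 40 (z = 11.2 mm)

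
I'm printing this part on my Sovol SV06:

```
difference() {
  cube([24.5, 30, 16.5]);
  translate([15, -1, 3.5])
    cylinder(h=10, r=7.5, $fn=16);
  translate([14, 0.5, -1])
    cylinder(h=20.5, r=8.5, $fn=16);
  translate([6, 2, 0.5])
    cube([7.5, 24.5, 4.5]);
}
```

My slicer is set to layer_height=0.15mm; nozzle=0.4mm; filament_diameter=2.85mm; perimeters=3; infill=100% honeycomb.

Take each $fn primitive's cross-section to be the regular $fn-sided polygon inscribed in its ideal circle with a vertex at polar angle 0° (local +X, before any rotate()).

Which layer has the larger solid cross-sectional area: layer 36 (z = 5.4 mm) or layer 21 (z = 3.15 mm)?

Layer 36 (z = 5.4): the 24.5×30 cube contributes its full rectangle (area 735.00 mm²); the r=7.5 cylinder at (15, -1) gives a regular 16-gon of circumradius 7.5 (constant along its height) (area = (16/2)·7.500²·sin(360°/16) = 172.21 mm²); the r=8.5 cylinder at (14, 0.5) gives a regular 16-gon of circumradius 8.5 (constant along its height) (area = (16/2)·8.500²·sin(360°/16) = 221.19 mm²); the cube at (6, 2) is absent (z outside [0.5, 5]); Taking the first minus the rest: starting from the 24.5×30 cube (735.00 mm²), the r=7.5 cylinder at (15, -1) partially overlaps it — only the 71.30 mm² overlap (of its 172.21 mm²) is removed, clipping the outline; the r=8.5 cylinder at (14, 0.5) partially overlaps it — only the 47.74 mm² overlap (of its 221.19 mm²) is removed, clipping the outline — area = 615.95 mm². So its area = 615.95 mm². Layer 21 (z = 3.15): the 24.5×30 cube contributes its full rectangle (area 735.00 mm²); the cylinder at (15, -1) does not reach this height (z outside [3.5, 13.5]); the r=8.5 cylinder at (14, 0.5) contributes a regular 16-gon of circumradius 8.5 (area = (16/2)·8.500²·sin(360°/16) = 221.19 mm²); the cube at (6, 2) (footprint 7.5×24.5) is included at this height (area 183.75 mm²); Subtracting the remaining from the first: starting from the 24.5×30 cube (735.00 mm²), the r=8.5 cylinder at (14, 0.5) partially overlaps it — only the 119.05 mm² overlap (of its 221.19 mm²) is removed, clipping the outline; the 7.5×24.5 cube at (6, 2) partially overlaps it — only the 144.56 mm² overlap (of its 183.75 mm²) is removed, clipping the outline — area = 471.40 mm². So its area = 471.40 mm². Layer 36 is larger (615.95 vs 471.40 mm²).

layer 36 (z = 5.4 mm)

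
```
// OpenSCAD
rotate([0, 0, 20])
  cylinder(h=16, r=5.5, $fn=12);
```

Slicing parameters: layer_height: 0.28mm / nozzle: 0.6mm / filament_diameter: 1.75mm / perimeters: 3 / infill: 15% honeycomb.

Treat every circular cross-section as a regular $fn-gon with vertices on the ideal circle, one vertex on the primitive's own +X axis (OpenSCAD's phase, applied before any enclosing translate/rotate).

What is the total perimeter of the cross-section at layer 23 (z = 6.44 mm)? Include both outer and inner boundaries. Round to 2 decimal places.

At z = 6.44 mm: the r=5.5 cylinder gives a regular 12-gon of circumradius 5.5 (constant along its height) (perimeter = 2·12·5.500·sin(180°/12) = 34.16 mm); (rotated 20° about Z; rotation is an isometry so areas/perimeters/island counts are preserved). Overall, the cross-section is a single solid region. Total boundary length (outer) = 34.16 mm.

34.16 mm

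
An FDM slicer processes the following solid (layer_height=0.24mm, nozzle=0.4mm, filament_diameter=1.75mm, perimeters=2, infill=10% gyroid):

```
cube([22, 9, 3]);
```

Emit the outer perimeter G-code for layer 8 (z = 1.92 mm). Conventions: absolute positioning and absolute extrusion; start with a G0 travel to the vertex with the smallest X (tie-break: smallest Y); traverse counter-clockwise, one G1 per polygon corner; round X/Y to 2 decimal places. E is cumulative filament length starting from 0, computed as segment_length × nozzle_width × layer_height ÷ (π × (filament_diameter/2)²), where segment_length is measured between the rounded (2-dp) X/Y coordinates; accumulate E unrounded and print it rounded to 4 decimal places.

At z = 1.92 mm: the 22×9 cube contributes its full rectangle. The outline is a single polygon with 4 vertices. Extrusion per mm of travel: 0.4 × 0.24 / (π × 0.875²) = 0.039912. Accumulating E over each segment gives final E = 2.4746.

G0 X0.00 Y0.00 Z1.92
G1 X22.00 Y0.00 E0.8781
G1 X22.00 Y9.00 E1.2373
G1 X0.00 Y9.00 E2.1153
G1 X0.00 Y0.00 E2.4746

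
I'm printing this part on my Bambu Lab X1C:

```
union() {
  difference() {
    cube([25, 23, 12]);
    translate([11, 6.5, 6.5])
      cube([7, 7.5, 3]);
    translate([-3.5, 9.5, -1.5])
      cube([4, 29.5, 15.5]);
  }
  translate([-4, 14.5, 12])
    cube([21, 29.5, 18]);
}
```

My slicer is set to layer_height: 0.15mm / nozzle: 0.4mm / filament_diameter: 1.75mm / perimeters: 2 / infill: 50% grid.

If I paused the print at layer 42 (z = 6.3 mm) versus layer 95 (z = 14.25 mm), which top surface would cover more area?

Layer 42 (z = 6.3): the cube (footprint 25×23) is included at this height (area 575.00 mm²); the cube at (11, 6.5) is absent (z outside [6.5, 9.5]); the cube at (-3.5, 9.5) is present — its section is the full 4×29.5 rectangle (area 118.00 mm²); After the difference (first − rest): starting from the 25×23 cube (575.00 mm²), the 4×29.5 cube at (-3.5, 9.5) partially overlaps it — only the 6.75 mm² overlap (of its 118.00 mm²) is removed, clipping the outline — area = 568.25 mm²; the cube at (-4, 14.5) is not intersected at this z (z outside [12, 30]); Combining (union): only that combined region is present, so the union is just that shape — area = 568.25 mm². So its area = 568.25 mm². Layer 95 (z = 14.25): the cube is absent (z outside [0, 12]); the cube at (11, 6.5) does not reach this height (z outside [6.5, 9.5]); the cube at (-3.5, 9.5) is absent (z outside [-1.5, 14]); Subtracting the remaining from the first: the first operand is absent here, so nothing remains; the 21×29.5 cube at (-4, 14.5) contributes its full rectangle (area 619.50 mm²); Merging all regions: only the 21×29.5 cube at (-4, 14.5) is present, so the union is just that shape — area = 619.50 mm². So its area = 619.50 mm². Layer 95 is larger (619.50 vs 568.25 mm²).

layer 95 (z = 14.25 mm)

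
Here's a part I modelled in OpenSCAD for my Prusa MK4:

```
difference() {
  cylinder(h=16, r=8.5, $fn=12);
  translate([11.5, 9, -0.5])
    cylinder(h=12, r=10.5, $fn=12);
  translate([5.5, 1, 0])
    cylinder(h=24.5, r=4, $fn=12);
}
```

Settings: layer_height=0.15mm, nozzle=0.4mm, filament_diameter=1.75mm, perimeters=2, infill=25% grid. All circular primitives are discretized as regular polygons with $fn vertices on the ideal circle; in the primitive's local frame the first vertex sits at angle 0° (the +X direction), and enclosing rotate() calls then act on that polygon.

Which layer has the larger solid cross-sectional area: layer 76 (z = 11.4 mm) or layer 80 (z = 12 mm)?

layer 80 (z = 12 mm)

Layer 76 (z = 11.4): the r=8.5 cylinder gives a regular 12-gon of circumradius 8.5 (constant along its height) (area = (12/2)·8.500²·sin(360°/12) = 216.75 mm²); the r=10.5 cylinder at (11.5, 9) gives a regular 12-gon of circumradius 10.5 (constant along its height) (area = (12/2)·10.500²·sin(360°/12) = 330.75 mm²); the cylinder at (5.5, 1): section is a regular 12-gon, circumradius r=4 (area = (12/2)·4.000²·sin(360°/12) = 48.00 mm²); Taking the first minus the rest: starting from the r=8.5 cylinder (216.75 mm²), the r=10.5 cylinder at (11.5, 9) partially overlaps it — only the 30.74 mm² overlap (of its 330.75 mm²) is removed, clipping the outline; the r=4 cylinder at (5.5, 1) partially overlaps it — only the 23.45 mm² overlap (of its 48.00 mm²) is removed, clipping the outline — area = 162.56 mm². So its area = 162.56 mm². Layer 80 (z = 12): the cylinder: section is a regular 12-gon, circumradius r=8.5 (area = (12/2)·8.500²·sin(360°/12) = 216.75 mm²); the cylinder at (11.5, 9) is not intersected at this z (z outside [-0.5, 11.5]); the r=4 cylinder at (5.5, 1) gives a regular 12-gon of circumradius 4 (constant along its height) (area = (12/2)·4.000²·sin(360°/12) = 48.00 mm²); After the difference (first − rest): starting from the r=8.5 cylinder (216.75 mm²), the r=4 cylinder at (5.5, 1) partially overlaps it — only the 42.25 mm² overlap (of its 48.00 mm²) is removed, clipping the outline — area = 174.50 mm². So its area = 174.50 mm². Layer 80 is larger (174.50 vs 162.56 mm²).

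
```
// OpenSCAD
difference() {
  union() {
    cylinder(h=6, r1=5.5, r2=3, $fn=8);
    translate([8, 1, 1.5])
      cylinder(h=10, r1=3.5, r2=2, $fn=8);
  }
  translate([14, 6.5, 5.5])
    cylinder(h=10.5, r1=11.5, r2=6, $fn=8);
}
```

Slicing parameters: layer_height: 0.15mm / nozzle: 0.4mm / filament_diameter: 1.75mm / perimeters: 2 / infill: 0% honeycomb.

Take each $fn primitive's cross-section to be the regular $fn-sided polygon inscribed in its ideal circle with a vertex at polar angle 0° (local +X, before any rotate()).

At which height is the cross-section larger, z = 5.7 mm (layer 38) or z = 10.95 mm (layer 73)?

Layer 38 (z = 5.7): the cone (r1=5.5→r2=3) has section circumradius 3.125 here — a regular 8-gon (area = (8/2)·3.125²·sin(360°/8) = 27.62 mm²); the cone at (8, 1) contributes a regular 8-gon of circumradius 2.870 (interpolated between r1=3.5 and r2=2 at t=0.420) (area = (8/2)·2.870²·sin(360°/8) = 23.30 mm²); Taking the union: the 2 present regions are separate (no shared area or edge), so areas and boundary lengths simply add and each stays a separate island — area = 50.92 mm²; the cone at (14, 6.5) contributes a regular 8-gon of circumradius 11.395 (interpolated between r1=11.5 and r2=6 at t=0.019) (area = (8/2)·11.395²·sin(360°/8) = 367.28 mm²); Taking the first minus the rest: starting from the result so far (50.92 mm²), the cone at (14, 6.5) partially overlaps it — only the 23.30 mm² overlap (of its 367.28 mm²) is removed, clipping the outline — area = 27.62 mm². So its area = 27.62 mm². Layer 73 (z = 10.95): the cone is absent (z outside [0, 6]); the cone at (8, 1) contributes a regular 8-gon of circumradius 2.083 (interpolated between r1=3.5 and r2=2 at t=0.945) (area = (8/2)·2.083²·sin(360°/8) = 12.27 mm²); Taking the union: only the cone at (8, 1) is present, so the union is just that shape — area = 12.27 mm²; the cone at (14, 6.5) (r1=11.5→r2=6) has section circumradius 8.645 here — a regular 8-gon (area = (8/2)·8.645²·sin(360°/8) = 211.40 mm²); After the difference (first − rest): starting from the result so far (12.27 mm²), the cone at (14, 6.5) partially overlaps it — only the 6.47 mm² overlap (of its 211.40 mm²) is removed, clipping the outline — area = 5.79 mm². So its area = 5.79 mm². Layer 38 is larger (27.62 vs 5.79 mm²).

layer 38 (z = 5.7 mm)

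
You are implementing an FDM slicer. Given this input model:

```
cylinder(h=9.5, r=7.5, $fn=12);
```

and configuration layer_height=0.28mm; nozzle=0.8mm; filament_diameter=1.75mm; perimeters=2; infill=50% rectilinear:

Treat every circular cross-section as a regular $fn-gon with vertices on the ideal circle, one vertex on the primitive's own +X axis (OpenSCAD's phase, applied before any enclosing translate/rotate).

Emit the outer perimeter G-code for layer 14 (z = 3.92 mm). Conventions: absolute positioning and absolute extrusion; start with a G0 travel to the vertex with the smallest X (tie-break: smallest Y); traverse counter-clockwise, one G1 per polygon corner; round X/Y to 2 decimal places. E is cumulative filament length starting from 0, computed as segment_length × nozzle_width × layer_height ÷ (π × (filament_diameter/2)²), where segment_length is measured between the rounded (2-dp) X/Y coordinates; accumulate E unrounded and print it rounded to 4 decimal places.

At z = 3.92 mm: the r=7.5 cylinder contributes a regular 12-gon of circumradius 7.5. The outline is a single polygon with 12 vertices. Extrusion per mm of travel: 0.8 × 0.28 / (π × 0.875²) = 0.093128. Accumulating E over each segment gives final E = 4.3402.

G0 X-7.50 Y0.00 Z3.92
G1 X-6.50 Y-3.75 E0.3614
G1 X-3.75 Y-6.50 E0.7236
G1 X0.00 Y-7.50 E1.0851
G1 X3.75 Y-6.50 E1.4465
G1 X6.50 Y-3.75 E1.8087
G1 X7.50 Y0.00 E2.1701
G1 X6.50 Y3.75 E2.5315
G1 X3.75 Y6.50 E2.8937
G1 X0.00 Y7.50 E3.2552
G1 X-3.75 Y6.50 E3.6166
G1 X-6.50 Y3.75 E3.9788
G1 X-7.50 Y0.00 E4.3402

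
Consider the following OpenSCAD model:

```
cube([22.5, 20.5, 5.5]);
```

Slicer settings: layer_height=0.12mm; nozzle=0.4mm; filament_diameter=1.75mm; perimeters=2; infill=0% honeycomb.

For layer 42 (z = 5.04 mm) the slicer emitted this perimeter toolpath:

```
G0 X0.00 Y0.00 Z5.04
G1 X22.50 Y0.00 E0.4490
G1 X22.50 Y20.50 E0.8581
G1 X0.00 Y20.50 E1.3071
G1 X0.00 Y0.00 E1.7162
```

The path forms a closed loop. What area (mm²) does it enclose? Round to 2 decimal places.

Apply the shoelace formula to the sequence of (X, Y) vertices; enclosed area = 461.25 mm².

461.25 mm²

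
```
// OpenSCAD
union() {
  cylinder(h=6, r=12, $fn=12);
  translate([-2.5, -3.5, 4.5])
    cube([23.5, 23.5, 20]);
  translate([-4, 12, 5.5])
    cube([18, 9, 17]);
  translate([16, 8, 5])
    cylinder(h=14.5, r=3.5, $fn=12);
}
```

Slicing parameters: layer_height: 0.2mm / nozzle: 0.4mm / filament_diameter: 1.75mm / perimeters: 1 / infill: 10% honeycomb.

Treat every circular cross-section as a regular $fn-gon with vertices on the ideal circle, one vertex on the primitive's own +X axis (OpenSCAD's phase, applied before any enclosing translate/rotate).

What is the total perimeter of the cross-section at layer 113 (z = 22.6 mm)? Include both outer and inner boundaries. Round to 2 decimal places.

At z = 22.6 mm: the cylinder does not reach this height (z outside [0, 6]); the cube at (-2.5, -3.5) is present — its section is the full 23.5×23.5 rectangle (perimeter 94.00 mm); the cube at (-4, 12) is absent (z outside [5.5, 22.5]); the cylinder at (16, 8) does not reach this height (z outside [5, 19.5]); Combining (union): only the 23.5×23.5 cube at (-2.5, -3.5) is present, so the union is just that shape — boundary = 94.00 mm. Overall, the cross-section is a single solid region. Total boundary length (outer) = 94.00 mm.

94.00 mm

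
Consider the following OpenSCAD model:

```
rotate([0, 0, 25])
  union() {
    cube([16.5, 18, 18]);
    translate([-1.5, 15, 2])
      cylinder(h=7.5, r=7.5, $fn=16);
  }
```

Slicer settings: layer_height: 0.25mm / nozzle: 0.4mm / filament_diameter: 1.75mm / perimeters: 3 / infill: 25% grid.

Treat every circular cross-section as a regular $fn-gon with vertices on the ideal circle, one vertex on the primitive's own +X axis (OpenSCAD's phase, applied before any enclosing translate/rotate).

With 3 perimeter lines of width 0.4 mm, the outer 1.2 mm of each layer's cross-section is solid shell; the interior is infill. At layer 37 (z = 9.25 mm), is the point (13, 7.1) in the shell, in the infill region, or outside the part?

At z = 9.25 mm: the cube (footprint 16.5×18) is included at this height; the r=7.5 cylinder at (-1.5, 15) contributes a regular 16-gon of circumradius 7.5; Taking the union: the regions partially overlap (shared area 49.13 mm²), so overlapping operands fuse into one piece — 1 connected region; (rotated 25° about Z; rotation is an isometry so areas/perimeters/island counts are preserved). Overall, the cross-section is a single solid region. Undo the 25° rotation: the query point maps to (14.783, 0.941) in the un-rotated model frame. The nearest boundary edge runs (16.50, 0.00)→(0.00, 0.00); distance from the point to it = 0.94 mm. The point is inside the cross-section, 0.94 mm from the nearest boundary — within the 1.2 mm shell band (3 × 0.4).

shell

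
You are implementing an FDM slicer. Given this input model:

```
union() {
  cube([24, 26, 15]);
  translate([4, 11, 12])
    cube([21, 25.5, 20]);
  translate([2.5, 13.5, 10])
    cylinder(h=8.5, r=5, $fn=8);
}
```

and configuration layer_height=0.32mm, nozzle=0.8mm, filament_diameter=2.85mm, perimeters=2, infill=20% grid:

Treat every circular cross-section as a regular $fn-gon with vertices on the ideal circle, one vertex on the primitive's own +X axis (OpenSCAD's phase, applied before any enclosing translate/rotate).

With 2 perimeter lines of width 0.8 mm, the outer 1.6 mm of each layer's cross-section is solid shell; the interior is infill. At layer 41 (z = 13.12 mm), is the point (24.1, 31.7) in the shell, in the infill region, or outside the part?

shell

At z = 13.12 mm: the cube is present — its section is the full 24×26 rectangle; the 21×25.5 cube at (4, 11) contributes its full rectangle; the r=5 cylinder at (2.5, 13.5) contributes a regular 8-gon of circumradius 5; Merging all regions: the regions partially overlap (shared area 357.77 mm²), so overlapping operands fuse into one piece — 1 connected region. Overall, the cross-section is a single solid region. The nearest boundary edge runs (25.00, 36.50)→(25.00, 11.00); distance from the point to it = 0.90 mm. The point is inside the cross-section, 0.90 mm from the nearest boundary — within the 1.6 mm shell band (2 × 0.8).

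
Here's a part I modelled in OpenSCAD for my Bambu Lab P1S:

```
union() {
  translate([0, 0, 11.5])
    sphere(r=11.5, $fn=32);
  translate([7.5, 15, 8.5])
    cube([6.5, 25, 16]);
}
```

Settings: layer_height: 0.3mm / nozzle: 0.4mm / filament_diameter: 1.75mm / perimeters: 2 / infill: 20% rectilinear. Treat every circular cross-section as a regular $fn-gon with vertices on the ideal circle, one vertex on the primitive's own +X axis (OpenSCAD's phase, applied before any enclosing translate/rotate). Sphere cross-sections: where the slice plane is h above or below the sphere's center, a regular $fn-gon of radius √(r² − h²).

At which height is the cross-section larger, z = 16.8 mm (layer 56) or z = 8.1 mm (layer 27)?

Layer 56 (z = 16.8): the r=11.5 sphere slices to a regular 32-gon of circumradius 10.206 (√(r²−h²) with h=5.3 from center) (area = (32/2)·10.206²·sin(360°/32) = 325.13 mm²); the cube at (7.5, 15) (footprint 6.5×25) is included at this height (area 162.50 mm²); Taking the union: the 2 present regions are separate (no shared area or edge), so areas and boundary lengths simply add and each stays a separate island — area = 487.63 mm². So its area = 487.63 mm². Layer 27 (z = 8.1): the sphere: section is a regular 32-gon, circumradius = √(r²−h²) = √(11.5²−3.4²) = 10.986 (area = (32/2)·10.986²·sin(360°/32) = 376.73 mm²); the cube at (7.5, 15) does not reach this height (z outside [8.5, 24.5]); Combining (union): only the r=11.5 sphere is present, so the union is just that shape — area = 376.73 mm². So its area = 376.73 mm². Layer 56 is larger (487.63 vs 376.73 mm²).

layer 56 (z = 16.8 mm)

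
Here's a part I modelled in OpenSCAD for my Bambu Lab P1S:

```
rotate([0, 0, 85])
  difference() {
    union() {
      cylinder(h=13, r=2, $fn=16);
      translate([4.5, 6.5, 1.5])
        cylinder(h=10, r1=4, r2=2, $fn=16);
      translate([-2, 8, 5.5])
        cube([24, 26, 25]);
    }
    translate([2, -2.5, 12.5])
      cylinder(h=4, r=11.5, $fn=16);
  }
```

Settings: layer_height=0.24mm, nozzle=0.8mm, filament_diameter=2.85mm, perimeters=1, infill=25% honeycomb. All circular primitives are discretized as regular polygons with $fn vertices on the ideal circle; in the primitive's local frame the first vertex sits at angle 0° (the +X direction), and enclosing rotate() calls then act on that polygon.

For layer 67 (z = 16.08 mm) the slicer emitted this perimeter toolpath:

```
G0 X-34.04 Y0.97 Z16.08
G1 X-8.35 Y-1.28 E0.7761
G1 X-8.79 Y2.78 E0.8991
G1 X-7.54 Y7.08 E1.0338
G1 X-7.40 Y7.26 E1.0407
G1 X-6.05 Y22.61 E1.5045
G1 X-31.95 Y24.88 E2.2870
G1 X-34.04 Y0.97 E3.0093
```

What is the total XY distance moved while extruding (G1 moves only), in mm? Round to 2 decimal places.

Sum the Euclidean lengths of each G1 segment: total = 99.99 mm.

99.99 mm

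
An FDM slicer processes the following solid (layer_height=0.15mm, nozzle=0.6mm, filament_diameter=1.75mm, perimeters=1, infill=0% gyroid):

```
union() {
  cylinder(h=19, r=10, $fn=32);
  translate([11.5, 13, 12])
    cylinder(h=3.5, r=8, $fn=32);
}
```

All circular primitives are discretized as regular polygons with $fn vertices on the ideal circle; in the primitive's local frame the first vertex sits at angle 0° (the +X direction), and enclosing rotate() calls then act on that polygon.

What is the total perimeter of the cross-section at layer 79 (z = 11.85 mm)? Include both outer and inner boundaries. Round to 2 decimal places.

62.73 mm

At z = 11.85 mm: the cylinder: section is a regular 32-gon, circumradius r=10 (perimeter = 2·32·10.000·sin(180°/32) = 62.73 mm); the cylinder at (11.5, 13) does not reach this height (z outside [12, 15.5]); Combining (union): only the r=10 cylinder is present, so the union is just that shape — boundary = 62.73 mm. Overall, the cross-section is a single solid region. Total boundary length (outer) = 62.73 mm.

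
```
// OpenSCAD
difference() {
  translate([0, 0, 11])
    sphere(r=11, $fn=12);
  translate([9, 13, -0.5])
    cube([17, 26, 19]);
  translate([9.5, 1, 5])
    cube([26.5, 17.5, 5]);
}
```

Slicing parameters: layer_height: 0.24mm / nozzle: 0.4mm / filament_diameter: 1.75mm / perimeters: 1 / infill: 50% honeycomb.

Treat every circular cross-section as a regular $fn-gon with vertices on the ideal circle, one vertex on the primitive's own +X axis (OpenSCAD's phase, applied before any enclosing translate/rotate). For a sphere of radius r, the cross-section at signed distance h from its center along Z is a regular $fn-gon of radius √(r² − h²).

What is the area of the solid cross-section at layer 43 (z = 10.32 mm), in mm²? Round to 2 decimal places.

361.61 mm²

At z = 10.32 mm: the r=11 sphere contributes a regular 12-gon of circumradius √(11²−0.68²) = 10.979 (area = (12/2)·10.979²·sin(360°/12) = 361.61 mm²); the cube at (9, 13) is present — its section is the full 17×26 rectangle (area 442.00 mm²); the cube at (9.5, 1) is not intersected at this z (z outside [5, 10]); After the difference (first − rest): starting from the r=11 sphere (361.61 mm²), the 17×26 cube at (9, 13) misses the remaining region (no effect) — area = 361.61 mm². Overall, the cross-section is a single solid region. Net area = 361.61 mm².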